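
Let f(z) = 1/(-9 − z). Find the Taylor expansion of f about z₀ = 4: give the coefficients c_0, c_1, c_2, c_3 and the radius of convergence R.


Let w = z − z₀, so z = z₀ + w.
Then -9 − z = -9 − (z₀ + w) = (-9 − z₀) − w = -13 − w.
f(z) = 1/(-13 − w) = (1/(-13)) · 1/(1 − w/(-13)) = Σ_{n≥0} w^n / (-13)^(n+1).
So c_n = 1/(-13)^(n+1):
  c_0 = 1/(-13)^1 = -1/13.
  c_1 = 1/(-13)^2 = 1/169.
  c_2 = 1/(-13)^3 = -1/2197.
  c_3 = 1/(-13)^4 = 1/28561.
The series is valid for |w/d| < 1, i.e. |z − z₀| < |d|.
Radius of convergence: R = |-9 − z₀| = |-13| = 13 (distance from z₀ to the singularity z = -9).

c_0 = -1/13, c_1 = 1/169, c_2 = -1/2197, c_3 = 1/28561; R = 13.


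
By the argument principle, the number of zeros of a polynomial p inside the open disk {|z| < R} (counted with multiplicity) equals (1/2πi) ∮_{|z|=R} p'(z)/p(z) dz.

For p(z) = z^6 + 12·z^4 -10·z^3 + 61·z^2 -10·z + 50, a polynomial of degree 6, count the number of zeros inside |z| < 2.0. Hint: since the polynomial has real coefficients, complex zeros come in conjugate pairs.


The zeros of p are: (1 + 2i), (1 - 2i), (-1 + 3i), (-1 - 3i), (0 + 1i), (0 - 1i).
Their magnitudes are: 2.236, 2.236, 3.162, 3.162, 1, 1.
Zeros with |z| < R = 2.0: (0 + 1i), (0 - 1i).
Count = 2.
By the argument principle, (1/2πi) ∮_{|z|=R} p'(z)/p(z) dz equals exactly this count.

Number of zeros inside |z| < 2.0: 2.


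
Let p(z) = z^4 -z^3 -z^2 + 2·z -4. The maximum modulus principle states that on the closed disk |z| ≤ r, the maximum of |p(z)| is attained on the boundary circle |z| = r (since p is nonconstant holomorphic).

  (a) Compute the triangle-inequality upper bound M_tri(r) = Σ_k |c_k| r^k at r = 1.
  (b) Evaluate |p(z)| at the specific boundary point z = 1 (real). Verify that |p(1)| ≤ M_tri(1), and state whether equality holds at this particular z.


Coefficients: c_0 = -4, c_1 = 2, c_2 = -1, c_3 = -1, c_4 = 1. Radius r = 1.
Part (a). Triangle bound: M_tri(r) = Σ_k |c_k| r^k
  = |-4|·1^0 + |2|·1^1 + |-1|·1^2 + |-1|·1^3 + |1|·1^4
  = 4 + 2 + 1 + 1 + 1 = 9.
This bounds M(r) := max_{|z|=r} |p(z)| from above; equality holds iff all terms c_k z^k can be made to align in phase at a single z on |z|=r.
Part (b). At z = 1 (real, on the circle |z| = r):
  p(1) = (-4)·1^0 + (2)·1^1 + (-1)·1^2 + (-1)·1^3 + (1)·1^4 = -3.
  |p(1)| = 3.
Check: |p(1)| = 3 ≤ 9 = M_tri(1). ✓ Equality does not hold at z = 1 (the coefficients have mixed signs, so the terms do not all align in phase there).

M_tri(1) = 9; |p(1)| = 3; equality at z=1: no.


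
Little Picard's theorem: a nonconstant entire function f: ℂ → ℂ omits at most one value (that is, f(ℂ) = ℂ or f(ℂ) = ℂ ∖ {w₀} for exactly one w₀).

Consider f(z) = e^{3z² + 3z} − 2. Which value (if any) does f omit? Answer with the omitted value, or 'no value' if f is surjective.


Little Picard bounds the complement of f(ℂ) to at most one point.
The exponent g(z) = 3z² + 3z is a nonconstant polynomial, hence surjective onto ℂ. So e^{g(z)} takes every value in {e^w : w ∈ ℂ} = ℂ ∖ {0}. Adding -2 shifts the range to ℂ ∖ {-2}. f omits exactly -2.

Omitted value: -2.


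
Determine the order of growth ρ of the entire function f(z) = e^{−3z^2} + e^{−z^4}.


Each summand is entire of order 2 and 4 respectively (as in the single-exponential case). The order of a sum is at most the max of the orders, so ρ ≤ 4. For the lower bound: on |z|=r choose arg z so that -1z^4 is real positive; then |e^{-1z^4}| = e^{1r^4} while |e^{-3z^2}| ≤ e^{3r^2} = o(e^{1r^4}). So |f| ≥ e^{1r^4}(1 − o(1)) and ρ ≥ 4. Hence ρ = max(2, 4) = 4.
Therefore ρ = 4.

Order ρ = 4.


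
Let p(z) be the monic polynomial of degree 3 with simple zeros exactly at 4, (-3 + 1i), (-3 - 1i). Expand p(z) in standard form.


The polynomial is p(z) = ∏_{α ∈ S} (z − α), where S = {4, (-3 + 1i), (-3 - 1i)}.
Expanding the product yields: p(z) = z^3 + 2·z^2 -14·z -40.
Note conjugate pairs combine to real quadratics: (z − (-3+1i))(z − (-3−1i)) = z² + 6z + 10.
The resulting polynomial has degree 3 and real coefficients as required.

p(z) = z^3 + 2·z^2 -14·z -40.


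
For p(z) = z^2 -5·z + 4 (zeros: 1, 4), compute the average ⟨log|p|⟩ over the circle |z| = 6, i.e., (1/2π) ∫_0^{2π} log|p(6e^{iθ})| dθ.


Zeros: 1, 4; r = 6.
Inside |z| < r: 1, 4. Outside (|z| ≥ r): ∅.
p(0) = 4, so log|p(0)| = log(4) = 1.3863.
Apply Jensen: I(r) = log|p(0)| + Σ_k log(r/|z_k|), summed over zeros inside |z| < r.
  log(r/|z_k|) for z_k = 1: log(6/1) = 1.7918
  log(r/|z_k|) for z_k = 4: log(6/4) = 0.4055
Sum over inside zeros: 2.1972.
I(r) = log|p(0)| + (inside sum) = 1.3863 + 2.1972 = 3.5835.
Closed form (all zeros inside, monic): I(r) = n·log(r) = 2·log(6) = 3.5835. ✓

I(r) ≈ 3.5835.


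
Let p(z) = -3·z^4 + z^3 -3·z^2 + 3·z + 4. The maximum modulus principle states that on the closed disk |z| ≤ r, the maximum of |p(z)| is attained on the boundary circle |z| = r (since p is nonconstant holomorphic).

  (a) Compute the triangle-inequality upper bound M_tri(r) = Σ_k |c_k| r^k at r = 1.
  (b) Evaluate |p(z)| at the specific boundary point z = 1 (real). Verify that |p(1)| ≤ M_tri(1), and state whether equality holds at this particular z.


Coefficients: c_0 = 4, c_1 = 3, c_2 = -3, c_3 = 1, c_4 = -3. Radius r = 1.
Part (a). Triangle bound: M_tri(r) = Σ_k |c_k| r^k
  = |4|·1^0 + |3|·1^1 + |-3|·1^2 + |1|·1^3 + |-3|·1^4
  = 4 + 3 + 3 + 1 + 3 = 14.
This bounds M(r) := max_{|z|=r} |p(z)| from above; equality holds iff all terms c_k z^k can be made to align in phase at a single z on |z|=r.
Part (b). At z = 1 (real, on the circle |z| = r):
  p(1) = (4)·1^0 + (3)·1^1 + (-3)·1^2 + (1)·1^3 + (-3)·1^4 = 2.
  |p(1)| = 2.
Check: |p(1)| = 2 ≤ 14 = M_tri(1). ✓ Equality does not hold at z = 1 (the coefficients have mixed signs, so the terms do not all align in phase there).

M_tri(1) = 14; |p(1)| = 2; equality at z=1: no.


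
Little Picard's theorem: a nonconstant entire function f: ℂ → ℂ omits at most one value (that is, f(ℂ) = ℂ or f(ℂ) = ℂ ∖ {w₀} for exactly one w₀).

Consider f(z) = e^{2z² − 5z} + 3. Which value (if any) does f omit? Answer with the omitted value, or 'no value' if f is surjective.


Little Picard bounds the complement of f(ℂ) to at most one point.
The exponent g(z) = 2z² − 5z is a nonconstant polynomial, hence surjective onto ℂ. So e^{g(z)} takes every value in {e^w : w ∈ ℂ} = ℂ ∖ {0}. Adding 3 shifts the range to ℂ ∖ {3}. f omits exactly 3.

Omitted value: 3.


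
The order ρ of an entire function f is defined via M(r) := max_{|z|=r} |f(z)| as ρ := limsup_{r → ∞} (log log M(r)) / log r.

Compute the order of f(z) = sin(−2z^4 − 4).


Write sin(w) = (e^{iw} ± e^{−iw})/(2 or 2i), so |sin(w)| ≤ e^{|w|}. With w = −2z^4 − 4, |w| ≤ 2r^4 + 4 on |z|=r, giving M(r) ≤ e^{2r^4 + 4} and ρ ≤ 4. For the lower bound, choose z on |z|=r with -2z^4 purely imaginary of modulus 2r^4; then |sin(−2z^4 − 4)| grows like e^{2r^4}/2, so ρ ≥ 4. Hence ρ = 4.
Therefore ρ = 4.

Order ρ = 4.


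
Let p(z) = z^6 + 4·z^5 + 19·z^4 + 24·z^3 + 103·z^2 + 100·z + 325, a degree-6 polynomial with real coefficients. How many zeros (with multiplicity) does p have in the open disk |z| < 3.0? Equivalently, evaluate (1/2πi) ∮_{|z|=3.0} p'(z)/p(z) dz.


The zeros of p are: (-1 + 2i), (-1 - 2i), (1 + 2i), (1 - 2i), (-2 + 3i), (-2 - 3i).
Their magnitudes are: 2.236, 2.236, 2.236, 2.236, 3.606, 3.606.
Zeros with |z| < R = 3.0: (-1 + 2i), (-1 - 2i), (1 + 2i), (1 - 2i).
Count = 4.
By the argument principle, (1/2πi) ∮_{|z|=R} p'(z)/p(z) dz equals exactly this count.

Number of zeros inside |z| < 3.0: 4.


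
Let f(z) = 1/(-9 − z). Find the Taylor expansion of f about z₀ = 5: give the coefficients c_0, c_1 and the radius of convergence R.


Let w = z − z₀, so z = z₀ + w.
Then -9 − z = -9 − (z₀ + w) = (-9 − z₀) − w = -14 − w.
f(z) = 1/(-14 − w) = (1/(-14)) · 1/(1 − w/(-14)) = Σ_{n≥0} w^n / (-14)^(n+1).
So c_n = 1/(-14)^(n+1):
  c_0 = 1/(-14)^1 = -1/14.
  c_1 = 1/(-14)^2 = 1/196.
The series is valid for |w/d| < 1, i.e. |z − z₀| < |d|.
Radius of convergence: R = |-9 − z₀| = |-14| = 14 (distance from z₀ to the singularity z = -9).

c_0 = -1/14, c_1 = 1/196; R = 14.


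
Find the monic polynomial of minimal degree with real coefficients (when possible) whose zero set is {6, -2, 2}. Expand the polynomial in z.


The polynomial is p(z) = ∏_{α ∈ S} (z − α), where S = {6, -2, 2}.
Expanding the product yields: p(z) = z^3 -6·z^2 -4·z + 24.
The resulting polynomial has degree 3 and real coefficients as required.

p(z) = z^3 -6·z^2 -4·z + 24.


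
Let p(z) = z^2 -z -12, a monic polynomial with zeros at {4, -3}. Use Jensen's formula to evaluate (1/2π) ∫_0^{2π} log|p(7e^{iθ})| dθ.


Zeros: -3, 4; r = 7.
Inside |z| < r: -3, 4. Outside (|z| ≥ r): ∅.
p(0) = -12, so log|p(0)| = log(12) = 2.4849.
Apply Jensen: I(r) = log|p(0)| + Σ_k log(r/|z_k|), summed over zeros inside |z| < r.
  log(r/|z_k|) for z_k = 4: log(7/4) = 0.5596
  log(r/|z_k|) for z_k = -3: log(7/3) = 0.8473
Sum over inside zeros: 1.4069.
I(r) = log|p(0)| + (inside sum) = 2.4849 + 1.4069 = 3.8918.
Closed form (all zeros inside, monic): I(r) = n·log(r) = 2·log(7) = 3.8918. ✓

I(r) ≈ 3.8918.


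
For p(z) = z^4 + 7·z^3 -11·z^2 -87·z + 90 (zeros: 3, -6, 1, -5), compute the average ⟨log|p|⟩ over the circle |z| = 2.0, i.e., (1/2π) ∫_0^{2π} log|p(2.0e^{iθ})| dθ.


Zeros: -6, -5, 1, 3; r = 2.0.
Inside |z| < r: 1. Outside (|z| ≥ r): -6, -5, 3.
p(0) = 90, so log|p(0)| = log(90) = 4.4998.
Apply Jensen: I(r) = log|p(0)| + Σ_k log(r/|z_k|), summed over zeros inside |z| < r.
  log(r/|z_k|) for z_k = 1: log(2.0/1) = 0.6931
  Outside zeros (-6, -5, 3) contribute nothing to the Jensen sum.
Sum over inside zeros: 0.6931.
I(r) = log|p(0)| + (inside sum) = 4.4998 + 0.6931 = 5.1930.
Note: since some zeros are outside |z| ≤ r, the simplified n·log(r) form does NOT apply — only the inside zeros contribute.

I(r) ≈ 5.1930.


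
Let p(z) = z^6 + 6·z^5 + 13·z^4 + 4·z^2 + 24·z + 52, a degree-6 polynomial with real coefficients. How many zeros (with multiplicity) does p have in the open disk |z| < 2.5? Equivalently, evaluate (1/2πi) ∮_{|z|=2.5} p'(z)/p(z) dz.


The zeros of p are: (1 + 1i), (1 - 1i), (-3 + 2i), (-3 - 2i), (-1 + 1i), (-1 - 1i).
Their magnitudes are: 1.414, 1.414, 3.606, 3.606, 1.414, 1.414.
Zeros with |z| < R = 2.5: (1 + 1i), (1 - 1i), (-1 + 1i), (-1 - 1i).
Count = 4.
By the argument principle, (1/2πi) ∮_{|z|=R} p'(z)/p(z) dz equals exactly this count.

Number of zeros inside |z| < 2.5: 4.


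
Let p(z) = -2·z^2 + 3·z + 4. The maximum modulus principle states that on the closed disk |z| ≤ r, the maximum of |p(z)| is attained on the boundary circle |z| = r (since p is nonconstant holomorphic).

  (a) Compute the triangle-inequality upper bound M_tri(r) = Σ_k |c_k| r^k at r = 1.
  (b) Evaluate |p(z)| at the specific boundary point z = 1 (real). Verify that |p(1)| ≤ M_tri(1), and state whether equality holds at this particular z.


Coefficients: c_0 = 4, c_1 = 3, c_2 = -2. Radius r = 1.
Part (a). Triangle bound: M_tri(r) = Σ_k |c_k| r^k
  = |4|·1^0 + |3|·1^1 + |-2|·1^2
  = 4 + 3 + 2 = 9.
This bounds M(r) := max_{|z|=r} |p(z)| from above; equality holds iff all terms c_k z^k can be made to align in phase at a single z on |z|=r.
Part (b). At z = 1 (real, on the circle |z| = r):
  p(1) = (4)·1^0 + (3)·1^1 + (-2)·1^2 = 5.
  |p(1)| = 5.
Check: |p(1)| = 5 ≤ 9 = M_tri(1). ✓ Equality does not hold at z = 1 (the coefficients have mixed signs, so the terms do not all align in phase there).

M_tri(1) = 9; |p(1)| = 5; equality at z=1: no.


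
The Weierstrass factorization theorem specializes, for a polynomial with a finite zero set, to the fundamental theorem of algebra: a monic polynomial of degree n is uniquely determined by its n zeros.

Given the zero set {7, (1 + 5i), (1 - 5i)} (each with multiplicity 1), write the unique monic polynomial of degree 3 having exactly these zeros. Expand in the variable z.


The polynomial is p(z) = ∏_{α ∈ S} (z − α), where S = {7, (1 + 5i), (1 - 5i)}.
Expanding the product yields: p(z) = z^3 -9·z^2 + 40·z -182.
Note conjugate pairs combine to real quadratics: (z − (1+5i))(z − (1−5i)) = z² − 2z + 26.
The resulting polynomial has degree 3 and real coefficients as required.

p(z) = z^3 -9·z^2 + 40·z -182.


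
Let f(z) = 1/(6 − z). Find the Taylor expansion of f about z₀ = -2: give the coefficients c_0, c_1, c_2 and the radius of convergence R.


Let w = z − z₀, so z = z₀ + w.
Then 6 − z = 6 − (z₀ + w) = (6 − z₀) − w = 8 − w.
f(z) = 1/(8 − w) = (1/(8)) · 1/(1 − w/(8)) = Σ_{n≥0} w^n / (8)^(n+1).
So c_n = 1/(8)^(n+1):
  c_0 = 1/(8)^1 = 1/8.
  c_1 = 1/(8)^2 = 1/64.
  c_2 = 1/(8)^3 = 1/512.
The series is valid for |w/d| < 1, i.e. |z − z₀| < |d|.
Radius of convergence: R = |6 − z₀| = |8| = 8 (distance from z₀ to the singularity z = 6).

c_0 = 1/8, c_1 = 1/64, c_2 = 1/512; R = 8.


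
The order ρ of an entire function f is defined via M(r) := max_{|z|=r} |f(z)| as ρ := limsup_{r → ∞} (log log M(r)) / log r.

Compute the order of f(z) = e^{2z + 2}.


|e^{2z + 2}| = e^{Re(2·z) + 2} ≤ e^{2|z|^1 + 2} = e^{2r^1 + 2} on |z| = r, so ρ ≤ 1. Choosing z on |z|=r so that 2·z is real positive (always possible by picking arg z appropriately) gives |f(z)| = e^{2r^1 + 2}, matching the bound. The additive constant 2 does not affect log log M(r) ~ 1·log r. Hence ρ = 1.
Therefore ρ = 1.

Order ρ = 1.


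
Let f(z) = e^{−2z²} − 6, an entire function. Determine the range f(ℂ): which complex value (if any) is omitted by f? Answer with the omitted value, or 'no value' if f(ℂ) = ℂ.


Little Picard bounds the complement of f(ℂ) to at most one point.
The exponent g(z) = −2z² is a nonconstant polynomial, hence surjective onto ℂ. So e^{g(z)} takes every value in {e^w : w ∈ ℂ} = ℂ ∖ {0}. Adding -6 shifts the range to ℂ ∖ {-6}. f omits exactly -6.

Omitted value: -6.


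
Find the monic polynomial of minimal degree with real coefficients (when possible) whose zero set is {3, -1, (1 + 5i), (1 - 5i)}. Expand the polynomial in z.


The polynomial is p(z) = ∏_{α ∈ S} (z − α), where S = {3, -1, (1 + 5i), (1 - 5i)}.
Expanding the product yields: p(z) = z^4 -4·z^3 + 27·z^2 -46·z -78.
Note conjugate pairs combine to real quadratics: (z − (1+5i))(z − (1−5i)) = z² − 2z + 26.
The resulting polynomial has degree 4 and real coefficients as required.

p(z) = z^4 -4·z^3 + 27·z^2 -46·z -78.


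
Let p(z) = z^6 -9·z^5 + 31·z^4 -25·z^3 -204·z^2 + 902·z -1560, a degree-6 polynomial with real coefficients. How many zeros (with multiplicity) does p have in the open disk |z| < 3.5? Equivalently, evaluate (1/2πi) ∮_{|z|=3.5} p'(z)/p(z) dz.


The zeros of p are: 4, -3, (3 + 2i), (3 - 2i), (1 + 3i), (1 - 3i).
Their magnitudes are: 4, 3, 3.606, 3.606, 3.162, 3.162.
Zeros with |z| < R = 3.5: -3, (1 + 3i), (1 - 3i).
Count = 3.
By the argument principle, (1/2πi) ∮_{|z|=R} p'(z)/p(z) dz equals exactly this count.

Number of zeros inside |z| < 3.5: 3.


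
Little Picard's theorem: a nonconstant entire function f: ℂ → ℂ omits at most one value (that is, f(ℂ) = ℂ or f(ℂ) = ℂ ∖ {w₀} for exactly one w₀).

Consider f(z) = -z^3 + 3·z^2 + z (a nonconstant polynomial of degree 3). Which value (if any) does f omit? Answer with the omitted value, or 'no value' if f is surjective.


Little Picard bounds the complement of f(ℂ) to at most one point.
For every w ∈ ℂ, the equation p(z) − w = 0 is a nonconstant polynomial in z and hence has at least one root by the fundamental theorem of algebra. So p is surjective onto ℂ, omitting no value.

Omitted value: no value.


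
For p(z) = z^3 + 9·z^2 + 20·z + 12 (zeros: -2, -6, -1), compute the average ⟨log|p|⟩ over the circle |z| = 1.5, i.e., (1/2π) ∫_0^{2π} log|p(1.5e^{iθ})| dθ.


Zeros: -6, -2, -1; r = 1.5.
Inside |z| < r: -1. Outside (|z| ≥ r): -6, -2.
p(0) = 12, so log|p(0)| = log(12) = 2.4849.
Apply Jensen: I(r) = log|p(0)| + Σ_k log(r/|z_k|), summed over zeros inside |z| < r.
  log(r/|z_k|) for z_k = -1: log(1.5/1) = 0.4055
  Outside zeros (-6, -2) contribute nothing to the Jensen sum.
Sum over inside zeros: 0.4055.
I(r) = log|p(0)| + (inside sum) = 2.4849 + 0.4055 = 2.8904.
Note: since some zeros are outside |z| ≤ r, the simplified n·log(r) form does NOT apply — only the inside zeros contribute.

I(r) ≈ 2.8904.


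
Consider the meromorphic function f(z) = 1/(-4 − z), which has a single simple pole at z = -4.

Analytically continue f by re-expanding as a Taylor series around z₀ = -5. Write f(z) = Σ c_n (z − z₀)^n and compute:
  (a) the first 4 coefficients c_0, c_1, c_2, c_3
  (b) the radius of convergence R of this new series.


Let w = z − z₀, so z = z₀ + w.
Then -4 − z = -4 − (z₀ + w) = (-4 − z₀) − w = 1 − w.
f(z) = 1/(1 − w) = (1/(1)) · 1/(1 − w/(1)) = Σ_{n≥0} w^n / (1)^(n+1).
So c_n = 1/(1)^(n+1):
  c_0 = 1/(1)^1 = 1.
  c_1 = 1/(1)^2 = 1.
  c_2 = 1/(1)^3 = 1.
  c_3 = 1/(1)^4 = 1.
The series is valid for |w/d| < 1, i.e. |z − z₀| < |d|.
Radius of convergence: R = |-4 − z₀| = |1| = 1 (distance from z₀ to the singularity z = -4).

c_0 = 1, c_1 = 1, c_2 = 1, c_3 = 1; R = 1.


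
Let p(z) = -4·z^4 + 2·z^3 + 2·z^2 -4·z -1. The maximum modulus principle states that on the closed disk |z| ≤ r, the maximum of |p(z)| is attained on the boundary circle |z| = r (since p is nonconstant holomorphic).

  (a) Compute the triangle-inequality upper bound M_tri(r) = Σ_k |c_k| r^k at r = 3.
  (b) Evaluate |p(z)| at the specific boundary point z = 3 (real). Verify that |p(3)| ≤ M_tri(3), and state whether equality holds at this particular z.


Coefficients: c_0 = -1, c_1 = -4, c_2 = 2, c_3 = 2, c_4 = -4. Radius r = 3.
Part (a). Triangle bound: M_tri(r) = Σ_k |c_k| r^k
  = |-1|·3^0 + |-4|·3^1 + |2|·3^2 + |2|·3^3 + |-4|·3^4
  = 1 + 12 + 18 + 54 + 324 = 409.
This bounds M(r) := max_{|z|=r} |p(z)| from above; equality holds iff all terms c_k z^k can be made to align in phase at a single z on |z|=r.
Part (b). At z = 3 (real, on the circle |z| = r):
  p(3) = (-1)·3^0 + (-4)·3^1 + (2)·3^2 + (2)·3^3 + (-4)·3^4 = -265.
  |p(3)| = 265.
Check: |p(3)| = 265 ≤ 409 = M_tri(3). ✓ Equality does not hold at z = 3 (the coefficients have mixed signs, so the terms do not all align in phase there).

M_tri(3) = 409; |p(3)| = 265; equality at z=3: no.


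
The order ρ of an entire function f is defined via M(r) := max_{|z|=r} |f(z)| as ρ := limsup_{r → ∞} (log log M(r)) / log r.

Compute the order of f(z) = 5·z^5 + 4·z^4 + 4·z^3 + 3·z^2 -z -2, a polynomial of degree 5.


|f(z)| ≤ Σ|c_k|·r^k = O(r^5) as r → ∞. Polynomial growth is O(e^{r^ε}) for every ε > 0 (since r^5/e^{r^ε} → 0), so ρ ≤ ε for all ε > 0, i.e. ρ = 0. Every nonconstant polynomial has order 0.
Therefore ρ = 0.

Order ρ = 0.


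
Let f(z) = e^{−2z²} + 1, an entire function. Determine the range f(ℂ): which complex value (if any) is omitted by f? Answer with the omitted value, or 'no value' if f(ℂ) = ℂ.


Little Picard bounds the complement of f(ℂ) to at most one point.
The exponent g(z) = −2z² is a nonconstant polynomial, hence surjective onto ℂ. So e^{g(z)} takes every value in {e^w : w ∈ ℂ} = ℂ ∖ {0}. Adding 1 shifts the range to ℂ ∖ {1}. f omits exactly 1.

Omitted value: 1.


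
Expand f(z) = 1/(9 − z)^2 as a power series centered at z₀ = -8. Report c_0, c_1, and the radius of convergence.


Let w = z − z₀, so z = z₀ + w.
Then 9 − z = 9 − (z₀ + w) = (9 − z₀) − w = 17 − w.
f(z) = 1/(17 − w)^2 = (1/(17)^2) · (1 − w/(17))^{−2}.
By the binomial series (1−u)^{−2} = Σ_{n≥0} C(n+1, 1) u^n for |u|<1, with u = w/(17):
  c_n = C(n+1, 1) / (17)^(n+2).
  c_0 = 1/(17)^2 = 1/289.
  c_1 = 2/(17)^3 = 2/4913.
The series is valid for |w/d| < 1, i.e. |z − z₀| < |d|.
Radius of convergence: R = |9 − z₀| = |17| = 17 (distance from z₀ to the singularity z = 9).

c_0 = 1/289, c_1 = 2/4913; R = 17.


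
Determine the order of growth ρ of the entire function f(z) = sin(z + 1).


sin(w) is a linear combination of e^{iw} and e^{−iw} (or e^w, e^{−w} in the hyperbolic case), so |sin(w)| ≤ e^{|w|}. With w = z + 1, |w| ≤ 1|z| + 1 = 1r + 1 on |z| = r, giving M(r) ≤ e^{1r + 1}, so ρ ≤ 1. On a suitable ray (z = it for sin/cos; z = t for sinh/cosh, t real → ∞), |sin(z + 1)| grows like e^{1|t|}/2, so ρ ≥ 1. Hence ρ = 1.
Therefore ρ = 1.

Order ρ = 1.


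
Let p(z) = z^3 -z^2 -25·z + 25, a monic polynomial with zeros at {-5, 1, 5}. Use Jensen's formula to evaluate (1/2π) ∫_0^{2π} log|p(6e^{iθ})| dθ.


Zeros: -5, 1, 5; r = 6.
Inside |z| < r: -5, 1, 5. Outside (|z| ≥ r): ∅.
p(0) = 25, so log|p(0)| = log(25) = 3.2189.
Apply Jensen: I(r) = log|p(0)| + Σ_k log(r/|z_k|), summed over zeros inside |z| < r.
  log(r/|z_k|) for z_k = -5: log(6/5) = 0.1823
  log(r/|z_k|) for z_k = 1: log(6/1) = 1.7918
  log(r/|z_k|) for z_k = 5: log(6/5) = 0.1823
Sum over inside zeros: 2.1564.
I(r) = log|p(0)| + (inside sum) = 3.2189 + 2.1564 = 5.3753.
Closed form (all zeros inside, monic): I(r) = n·log(r) = 3·log(6) = 5.3753. ✓

I(r) ≈ 5.3753.


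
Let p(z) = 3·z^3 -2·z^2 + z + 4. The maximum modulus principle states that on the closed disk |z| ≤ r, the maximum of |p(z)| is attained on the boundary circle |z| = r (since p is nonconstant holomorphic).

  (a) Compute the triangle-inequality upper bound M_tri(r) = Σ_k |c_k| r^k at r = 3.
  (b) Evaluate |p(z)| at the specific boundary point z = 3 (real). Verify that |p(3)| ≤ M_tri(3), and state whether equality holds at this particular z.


Coefficients: c_0 = 4, c_1 = 1, c_2 = -2, c_3 = 3. Radius r = 3.
Part (a). Triangle bound: M_tri(r) = Σ_k |c_k| r^k
  = |4|·3^0 + |1|·3^1 + |-2|·3^2 + |3|·3^3
  = 4 + 3 + 18 + 81 = 106.
This bounds M(r) := max_{|z|=r} |p(z)| from above; equality holds iff all terms c_k z^k can be made to align in phase at a single z on |z|=r.
Part (b). At z = 3 (real, on the circle |z| = r):
  p(3) = (4)·3^0 + (1)·3^1 + (-2)·3^2 + (3)·3^3 = 70.
  |p(3)| = 70.
Check: |p(3)| = 70 ≤ 106 = M_tri(3). ✓ Equality does not hold at z = 3 (the coefficients have mixed signs, so the terms do not all align in phase there).

M_tri(3) = 106; |p(3)| = 70; equality at z=3: no.


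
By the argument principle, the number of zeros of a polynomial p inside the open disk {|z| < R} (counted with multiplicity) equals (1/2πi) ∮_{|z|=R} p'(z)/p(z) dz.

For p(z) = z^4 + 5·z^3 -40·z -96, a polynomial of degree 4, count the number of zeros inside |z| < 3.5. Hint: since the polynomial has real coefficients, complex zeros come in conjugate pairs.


The zeros of p are: -4, 3, (-2 + 2i), (-2 - 2i).
Their magnitudes are: 4, 3, 2.828, 2.828.
Zeros with |z| < R = 3.5: 3, (-2 + 2i), (-2 - 2i).
Count = 3.
By the argument principle, (1/2πi) ∮_{|z|=R} p'(z)/p(z) dz equals exactly this count.

Number of zeros inside |z| < 3.5: 3.


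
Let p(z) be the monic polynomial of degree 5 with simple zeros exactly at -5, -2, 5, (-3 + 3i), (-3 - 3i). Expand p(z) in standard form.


The polynomial is p(z) = ∏_{α ∈ S} (z − α), where S = {-5, -2, 5, (-3 + 3i), (-3 - 3i)}.
Expanding the product yields: p(z) = z^5 + 8·z^4 + 5·z^3 -164·z^2 -750·z -900.
Note conjugate pairs combine to real quadratics: (z − (-3+3i))(z − (-3−3i)) = z² + 6z + 18.
The resulting polynomial has degree 5 and real coefficients as required.

p(z) = z^5 + 8·z^4 + 5·z^3 -164·z^2 -750·z -900.


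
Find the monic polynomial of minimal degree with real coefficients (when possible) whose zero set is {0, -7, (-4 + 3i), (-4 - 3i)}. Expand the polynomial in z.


The polynomial is p(z) = ∏_{α ∈ S} (z − α), where S = {0, -7, (-4 + 3i), (-4 - 3i)}.
Expanding the product yields: p(z) = z^4 + 15·z^3 + 81·z^2 + 175·z.
Note conjugate pairs combine to real quadratics: (z − (-4+3i))(z − (-4−3i)) = z² + 8z + 25.
The resulting polynomial has degree 4 and real coefficients as required.

p(z) = z^4 + 15·z^3 + 81·z^2 + 175·z.


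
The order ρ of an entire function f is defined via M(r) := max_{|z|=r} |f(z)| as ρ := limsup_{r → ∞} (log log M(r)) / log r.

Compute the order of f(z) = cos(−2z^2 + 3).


Write cos(w) = (e^{iw} ± e^{−iw})/(2 or 2i), so |cos(w)| ≤ e^{|w|}. With w = −2z^2 + 3, |w| ≤ 2r^2 + 3 on |z|=r, giving M(r) ≤ e^{2r^2 + 3} and ρ ≤ 2. For the lower bound, choose z on |z|=r with -2z^2 purely imaginary of modulus 2r^2; then |cos(−2z^2 + 3)| grows like e^{2r^2}/2, so ρ ≥ 2. Hence ρ = 2.
Therefore ρ = 2.

Order ρ = 2.


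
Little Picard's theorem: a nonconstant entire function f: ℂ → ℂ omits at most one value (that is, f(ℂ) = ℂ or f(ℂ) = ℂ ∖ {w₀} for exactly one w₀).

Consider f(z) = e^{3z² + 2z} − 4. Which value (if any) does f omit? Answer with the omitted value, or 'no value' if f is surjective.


Little Picard bounds the complement of f(ℂ) to at most one point.
The exponent g(z) = 3z² + 2z is a nonconstant polynomial, hence surjective onto ℂ. So e^{g(z)} takes every value in {e^w : w ∈ ℂ} = ℂ ∖ {0}. Adding -4 shifts the range to ℂ ∖ {-4}. f omits exactly -4.

Omitted value: -4.


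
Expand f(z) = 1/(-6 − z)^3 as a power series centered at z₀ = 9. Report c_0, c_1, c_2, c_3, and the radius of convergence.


Let w = z − z₀, so z = z₀ + w.
Then -6 − z = -6 − (z₀ + w) = (-6 − z₀) − w = -15 − w.
f(z) = 1/(-15 − w)^3 = (1/(-15)^3) · (1 − w/(-15))^{−3}.
By the binomial series (1−u)^{−3} = Σ_{n≥0} C(n+2, 2) u^n for |u|<1, with u = w/(-15):
  c_n = C(n+2, 2) / (-15)^(n+3).
  c_0 = 1/(-15)^3 = -1/3375.
  c_1 = 3/(-15)^4 = 1/16875.
  c_2 = 6/(-15)^5 = -2/253125.
  c_3 = 10/(-15)^6 = 2/2278125.
The series is valid for |w/d| < 1, i.e. |z − z₀| < |d|.
Radius of convergence: R = |-6 − z₀| = |-15| = 15 (distance from z₀ to the singularity z = -6).

c_0 = -1/3375, c_1 = 1/16875, c_2 = -2/253125, c_3 = 2/2278125; R = 15.


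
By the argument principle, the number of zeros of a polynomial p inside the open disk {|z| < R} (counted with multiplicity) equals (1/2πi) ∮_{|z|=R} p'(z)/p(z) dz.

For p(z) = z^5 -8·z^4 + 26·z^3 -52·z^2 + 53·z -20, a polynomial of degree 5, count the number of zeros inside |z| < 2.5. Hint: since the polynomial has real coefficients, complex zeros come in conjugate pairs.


The zeros of p are: (1 + 2i), (1 - 2i), 1, 4, 1.
Their magnitudes are: 2.236, 2.236, 1, 4, 1.
Zeros with |z| < R = 2.5: (1 + 2i), (1 - 2i), 1, 1.
Count = 4.
By the argument principle, (1/2πi) ∮_{|z|=R} p'(z)/p(z) dz equals exactly this count.

Number of zeros inside |z| < 2.5: 4.


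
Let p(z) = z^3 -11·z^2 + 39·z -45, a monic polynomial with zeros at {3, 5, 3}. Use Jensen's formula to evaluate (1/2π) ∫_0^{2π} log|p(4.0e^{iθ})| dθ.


Zeros: 3, 3, 5; r = 4.0.
Inside |z| < r: 3, 3. Outside (|z| ≥ r): 5.
p(0) = -45, so log|p(0)| = log(45) = 3.8067.
Apply Jensen: I(r) = log|p(0)| + Σ_k log(r/|z_k|), summed over zeros inside |z| < r.
  log(r/|z_k|) for z_k = 3: log(4.0/3) = 0.2877
  log(r/|z_k|) for z_k = 3: log(4.0/3) = 0.2877
  Outside zeros (5) contribute nothing to the Jensen sum.
Sum over inside zeros: 0.5754.
I(r) = log|p(0)| + (inside sum) = 3.8067 + 0.5754 = 4.3820.
Note: since some zeros are outside |z| ≤ r, the simplified n·log(r) form does NOT apply — only the inside zeros contribute.

I(r) ≈ 4.3820.


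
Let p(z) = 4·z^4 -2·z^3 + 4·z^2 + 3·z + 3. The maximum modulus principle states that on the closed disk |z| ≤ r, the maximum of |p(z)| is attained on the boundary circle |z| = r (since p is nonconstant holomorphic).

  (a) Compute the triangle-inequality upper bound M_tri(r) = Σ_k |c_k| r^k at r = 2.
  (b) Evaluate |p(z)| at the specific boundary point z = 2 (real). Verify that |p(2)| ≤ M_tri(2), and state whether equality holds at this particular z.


Coefficients: c_0 = 3, c_1 = 3, c_2 = 4, c_3 = -2, c_4 = 4. Radius r = 2.
Part (a). Triangle bound: M_tri(r) = Σ_k |c_k| r^k
  = |3|·2^0 + |3|·2^1 + |4|·2^2 + |-2|·2^3 + |4|·2^4
  = 3 + 6 + 16 + 16 + 64 = 105.
This bounds M(r) := max_{|z|=r} |p(z)| from above; equality holds iff all terms c_k z^k can be made to align in phase at a single z on |z|=r.
Part (b). At z = 2 (real, on the circle |z| = r):
  p(2) = (3)·2^0 + (3)·2^1 + (4)·2^2 + (-2)·2^3 + (4)·2^4 = 73.
  |p(2)| = 73.
Check: |p(2)| = 73 ≤ 105 = M_tri(2). ✓ Equality does not hold at z = 2 (the coefficients have mixed signs, so the terms do not all align in phase there).

M_tri(2) = 105; |p(2)| = 73; equality at z=2: no.


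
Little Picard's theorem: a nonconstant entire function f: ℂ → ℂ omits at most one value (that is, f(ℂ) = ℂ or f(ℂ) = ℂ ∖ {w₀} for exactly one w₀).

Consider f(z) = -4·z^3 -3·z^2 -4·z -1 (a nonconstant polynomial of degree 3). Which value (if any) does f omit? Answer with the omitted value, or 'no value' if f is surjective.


Little Picard bounds the complement of f(ℂ) to at most one point.
For every w ∈ ℂ, the equation p(z) − w = 0 is a nonconstant polynomial in z and hence has at least one root by the fundamental theorem of algebra. So p is surjective onto ℂ, omitting no value.

Omitted value: no value.


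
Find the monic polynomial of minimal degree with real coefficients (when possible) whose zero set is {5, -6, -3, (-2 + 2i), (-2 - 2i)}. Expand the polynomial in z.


The polynomial is p(z) = ∏_{α ∈ S} (z − α), where S = {5, -6, -3, (-2 + 2i), (-2 - 2i)}.
Expanding the product yields: p(z) = z^5 + 8·z^4 -3·z^3 -166·z^2 -576·z -720.
Note conjugate pairs combine to real quadratics: (z − (-2+2i))(z − (-2−2i)) = z² + 4z + 8.
The resulting polynomial has degree 5 and real coefficients as required.

p(z) = z^5 + 8·z^4 -3·z^3 -166·z^2 -576·z -720.


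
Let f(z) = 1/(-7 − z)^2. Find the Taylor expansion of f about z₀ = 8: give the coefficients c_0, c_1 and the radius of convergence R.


Let w = z − z₀, so z = z₀ + w.
Then -7 − z = -7 − (z₀ + w) = (-7 − z₀) − w = -15 − w.
f(z) = 1/(-15 − w)^2 = (1/(-15)^2) · (1 − w/(-15))^{−2}.
By the binomial series (1−u)^{−2} = Σ_{n≥0} C(n+1, 1) u^n for |u|<1, with u = w/(-15):
  c_n = C(n+1, 1) / (-15)^(n+2).
  c_0 = 1/(-15)^2 = 1/225.
  c_1 = 2/(-15)^3 = -2/3375.
The series is valid for |w/d| < 1, i.e. |z − z₀| < |d|.
Radius of convergence: R = |-7 − z₀| = |-15| = 15 (distance from z₀ to the singularity z = -7).

c_0 = 1/225, c_1 = -2/3375; R = 15.


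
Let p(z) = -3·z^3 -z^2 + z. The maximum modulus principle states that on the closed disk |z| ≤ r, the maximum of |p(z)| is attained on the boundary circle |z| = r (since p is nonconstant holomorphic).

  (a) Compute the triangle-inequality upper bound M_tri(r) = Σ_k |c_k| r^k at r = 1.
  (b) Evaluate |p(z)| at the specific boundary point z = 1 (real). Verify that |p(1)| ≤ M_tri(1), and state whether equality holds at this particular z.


Coefficients: c_0 = 0, c_1 = 1, c_2 = -1, c_3 = -3. Radius r = 1.
Part (a). Triangle bound: M_tri(r) = Σ_k |c_k| r^k
  = |0|·1^0 + |1|·1^1 + |-1|·1^2 + |-3|·1^3
  = 0 + 1 + 1 + 3 = 5.
This bounds M(r) := max_{|z|=r} |p(z)| from above; equality holds iff all terms c_k z^k can be made to align in phase at a single z on |z|=r.
Part (b). At z = 1 (real, on the circle |z| = r):
  p(1) = (0)·1^0 + (1)·1^1 + (-1)·1^2 + (-3)·1^3 = -3.
  |p(1)| = 3.
Check: |p(1)| = 3 ≤ 5 = M_tri(1). ✓ Equality does not hold at z = 1 (the coefficients have mixed signs, so the terms do not all align in phase there).

M_tri(1) = 5; |p(1)| = 3; equality at z=1: no.


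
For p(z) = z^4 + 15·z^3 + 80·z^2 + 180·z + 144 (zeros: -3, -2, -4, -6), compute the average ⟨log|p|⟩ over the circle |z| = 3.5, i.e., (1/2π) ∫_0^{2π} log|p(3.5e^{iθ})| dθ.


Zeros: -6, -4, -3, -2; r = 3.5.
Inside |z| < r: -3, -2. Outside (|z| ≥ r): -6, -4.
p(0) = 144, so log|p(0)| = log(144) = 4.9698.
Apply Jensen: I(r) = log|p(0)| + Σ_k log(r/|z_k|), summed over zeros inside |z| < r.
  log(r/|z_k|) for z_k = -3: log(3.5/3) = 0.1542
  log(r/|z_k|) for z_k = -2: log(3.5/2) = 0.5596
  Outside zeros (-6, -4) contribute nothing to the Jensen sum.
Sum over inside zeros: 0.7138.
I(r) = log|p(0)| + (inside sum) = 4.9698 + 0.7138 = 5.6836.
Note: since some zeros are outside |z| ≤ r, the simplified n·log(r) form does NOT apply — only the inside zeros contribute.

I(r) ≈ 5.6836.


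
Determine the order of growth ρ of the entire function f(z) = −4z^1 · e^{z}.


M(r) = max_{|z|=r} |-4|·|z|^1·|e^{z}| = 4·r^1 · e^{1r^1} (the factors attain their maxima compatibly on |z|=r). Then log M(r) = log 4 + 1·log r + 1r^1, dominated by the last term, so log log M(r) ~ 1·log r. The polynomial factor -4z^1 contributes only a log r term and does not affect the order. ρ = 1.
Therefore ρ = 1.

Order ρ = 1.


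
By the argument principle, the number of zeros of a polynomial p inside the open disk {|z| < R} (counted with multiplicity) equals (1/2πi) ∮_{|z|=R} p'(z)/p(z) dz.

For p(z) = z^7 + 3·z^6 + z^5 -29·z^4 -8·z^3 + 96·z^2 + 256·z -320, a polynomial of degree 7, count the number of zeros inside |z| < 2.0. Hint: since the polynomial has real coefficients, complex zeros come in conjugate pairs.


The zeros of p are: (-2 + 2i), (-2 - 2i), (-2 + 2i), (-2 - 2i), 1, (2 + 1i), (2 - 1i).
Their magnitudes are: 2.828, 2.828, 2.828, 2.828, 1, 2.236, 2.236.
Zeros with |z| < R = 2.0: 1.
Count = 1.
By the argument principle, (1/2πi) ∮_{|z|=R} p'(z)/p(z) dz equals exactly this count.

Number of zeros inside |z| < 2.0: 1.


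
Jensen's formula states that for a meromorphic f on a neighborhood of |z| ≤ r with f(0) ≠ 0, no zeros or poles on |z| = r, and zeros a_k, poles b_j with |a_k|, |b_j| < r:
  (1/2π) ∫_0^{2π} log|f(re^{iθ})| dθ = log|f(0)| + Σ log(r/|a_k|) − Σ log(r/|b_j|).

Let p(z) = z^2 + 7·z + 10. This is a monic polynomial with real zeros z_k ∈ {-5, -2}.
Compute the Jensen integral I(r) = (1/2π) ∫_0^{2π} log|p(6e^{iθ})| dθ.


Zeros: -5, -2; r = 6.
Inside |z| < r: -5, -2. Outside (|z| ≥ r): ∅.
p(0) = 10, so log|p(0)| = log(10) = 2.3026.
Apply Jensen: I(r) = log|p(0)| + Σ_k log(r/|z_k|), summed over zeros inside |z| < r.
  log(r/|z_k|) for z_k = -5: log(6/5) = 0.1823
  log(r/|z_k|) for z_k = -2: log(6/2) = 1.0986
Sum over inside zeros: 1.2809.
I(r) = log|p(0)| + (inside sum) = 2.3026 + 1.2809 = 3.5835.
Closed form (all zeros inside, monic): I(r) = n·log(r) = 2·log(6) = 3.5835. ✓

I(r) ≈ 3.5835.


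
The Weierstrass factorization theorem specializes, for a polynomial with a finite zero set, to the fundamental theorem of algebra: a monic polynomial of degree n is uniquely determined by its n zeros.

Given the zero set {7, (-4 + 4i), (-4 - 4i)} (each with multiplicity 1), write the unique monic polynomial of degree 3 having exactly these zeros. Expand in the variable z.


The polynomial is p(z) = ∏_{α ∈ S} (z − α), where S = {7, (-4 + 4i), (-4 - 4i)}.
Expanding the product yields: p(z) = z^3 + z^2 -24·z -224.
Note conjugate pairs combine to real quadratics: (z − (-4+4i))(z − (-4−4i)) = z² + 8z + 32.
The resulting polynomial has degree 3 and real coefficients as required.

p(z) = z^3 + z^2 -24·z -224.


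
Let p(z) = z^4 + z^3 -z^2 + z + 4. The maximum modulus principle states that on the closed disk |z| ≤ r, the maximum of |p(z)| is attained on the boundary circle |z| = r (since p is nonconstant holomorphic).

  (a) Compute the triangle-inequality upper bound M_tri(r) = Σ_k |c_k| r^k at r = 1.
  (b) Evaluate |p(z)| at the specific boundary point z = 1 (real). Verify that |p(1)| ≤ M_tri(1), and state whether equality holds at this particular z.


Coefficients: c_0 = 4, c_1 = 1, c_2 = -1, c_3 = 1, c_4 = 1. Radius r = 1.
Part (a). Triangle bound: M_tri(r) = Σ_k |c_k| r^k
  = |4|·1^0 + |1|·1^1 + |-1|·1^2 + |1|·1^3 + |1|·1^4
  = 4 + 1 + 1 + 1 + 1 = 8.
This bounds M(r) := max_{|z|=r} |p(z)| from above; equality holds iff all terms c_k z^k can be made to align in phase at a single z on |z|=r.
Part (b). At z = 1 (real, on the circle |z| = r):
  p(1) = (4)·1^0 + (1)·1^1 + (-1)·1^2 + (1)·1^3 + (1)·1^4 = 6.
  |p(1)| = 6.
Check: |p(1)| = 6 ≤ 8 = M_tri(1). ✓ Equality does not hold at z = 1 (the coefficients have mixed signs, so the terms do not all align in phase there).

M_tri(1) = 8; |p(1)| = 6; equality at z=1: no.


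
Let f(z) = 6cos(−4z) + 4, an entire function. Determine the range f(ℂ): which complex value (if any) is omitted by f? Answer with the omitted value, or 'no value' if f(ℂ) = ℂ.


Little Picard bounds the complement of f(ℂ) to at most one point.
cos is entire and surjective onto ℂ: for every w ∈ ℂ, cos(ζ) = w has a solution ζ ∈ ℂ (e.g., via the complex inverse arccos). With ζ = −4z this gives z = ζ/(-4). Then 6·cos(−4z) takes every value in 6·ℂ = ℂ, and adding 4 is a bijection of ℂ. So f is surjective and omits no value. (Note: only on the real line is cos bounded by [−1, 1].)

Omitted value: no value.


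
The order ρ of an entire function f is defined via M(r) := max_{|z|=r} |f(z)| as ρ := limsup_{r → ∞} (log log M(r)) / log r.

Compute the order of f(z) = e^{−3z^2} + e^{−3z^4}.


Each summand is entire of order 2 and 4 respectively (as in the single-exponential case). The order of a sum is at most the max of the orders, so ρ ≤ 4. For the lower bound: on |z|=r choose arg z so that -3z^4 is real positive; then |e^{-3z^4}| = e^{3r^4} while |e^{-3z^2}| ≤ e^{3r^2} = o(e^{3r^4}). So |f| ≥ e^{3r^4}(1 − o(1)) and ρ ≥ 4. Hence ρ = max(2, 4) = 4.
Therefore ρ = 4.

Order ρ = 4.


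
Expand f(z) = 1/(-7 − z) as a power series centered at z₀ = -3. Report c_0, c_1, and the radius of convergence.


Let w = z − z₀, so z = z₀ + w.
Then -7 − z = -7 − (z₀ + w) = (-7 − z₀) − w = -4 − w.
f(z) = 1/(-4 − w) = (1/(-4)) · 1/(1 − w/(-4)) = Σ_{n≥0} w^n / (-4)^(n+1).
So c_n = 1/(-4)^(n+1):
  c_0 = 1/(-4)^1 = -1/4.
  c_1 = 1/(-4)^2 = 1/16.
The series is valid for |w/d| < 1, i.e. |z − z₀| < |d|.
Radius of convergence: R = |-7 − z₀| = |-4| = 4 (distance from z₀ to the singularity z = -7).

c_0 = -1/4, c_1 = 1/16; R = 4.


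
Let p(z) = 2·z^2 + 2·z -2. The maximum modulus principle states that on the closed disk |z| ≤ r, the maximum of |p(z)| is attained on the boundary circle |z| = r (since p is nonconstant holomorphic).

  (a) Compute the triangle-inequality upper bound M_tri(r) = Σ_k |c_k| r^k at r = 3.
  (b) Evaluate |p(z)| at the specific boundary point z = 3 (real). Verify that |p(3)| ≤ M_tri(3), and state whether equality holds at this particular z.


Coefficients: c_0 = -2, c_1 = 2, c_2 = 2. Radius r = 3.
Part (a). Triangle bound: M_tri(r) = Σ_k |c_k| r^k
  = |-2|·3^0 + |2|·3^1 + |2|·3^2
  = 2 + 6 + 18 = 26.
This bounds M(r) := max_{|z|=r} |p(z)| from above; equality holds iff all terms c_k z^k can be made to align in phase at a single z on |z|=r.
Part (b). At z = 3 (real, on the circle |z| = r):
  p(3) = (-2)·3^0 + (2)·3^1 + (2)·3^2 = 22.
  |p(3)| = 22.
Check: |p(3)| = 22 ≤ 26 = M_tri(3). ✓ Equality does not hold at z = 3 (the coefficients have mixed signs, so the terms do not all align in phase there).

M_tri(3) = 26; |p(3)| = 22; equality at z=3: no.


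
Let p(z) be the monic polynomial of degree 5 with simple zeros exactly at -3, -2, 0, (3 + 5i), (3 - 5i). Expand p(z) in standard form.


The polynomial is p(z) = ∏_{α ∈ S} (z − α), where S = {-3, -2, 0, (3 + 5i), (3 - 5i)}.
Expanding the product yields: p(z) = z^5 -z^4 + 10·z^3 + 134·z^2 + 204·z.
Note conjugate pairs combine to real quadratics: (z − (3+5i))(z − (3−5i)) = z² − 6z + 34.
The resulting polynomial has degree 5 and real coefficients as required.

p(z) = z^5 -z^4 + 10·z^3 + 134·z^2 + 204·z.


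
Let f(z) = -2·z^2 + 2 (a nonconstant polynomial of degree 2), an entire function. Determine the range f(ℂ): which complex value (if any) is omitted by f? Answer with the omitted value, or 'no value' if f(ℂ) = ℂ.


Little Picard bounds the complement of f(ℂ) to at most one point.
For every w ∈ ℂ, the equation p(z) − w = 0 is a nonconstant polynomial in z and hence has at least one root by the fundamental theorem of algebra. So p is surjective onto ℂ, omitting no value.

Omitted value: no value.
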